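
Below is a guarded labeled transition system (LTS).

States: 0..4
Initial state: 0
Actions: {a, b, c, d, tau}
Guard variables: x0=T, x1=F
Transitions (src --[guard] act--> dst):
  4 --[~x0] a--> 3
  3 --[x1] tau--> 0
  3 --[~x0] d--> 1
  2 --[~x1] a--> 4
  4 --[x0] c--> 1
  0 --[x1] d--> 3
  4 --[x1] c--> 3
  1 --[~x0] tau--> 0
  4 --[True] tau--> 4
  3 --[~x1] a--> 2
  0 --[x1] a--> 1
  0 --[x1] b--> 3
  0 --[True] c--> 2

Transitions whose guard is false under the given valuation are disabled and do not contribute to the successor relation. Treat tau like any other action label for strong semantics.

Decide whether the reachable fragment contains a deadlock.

Answer: DEADLOCK at state 1

Analysis:
Reachable = {0,1,2,4}
  0: c→2  [deg 1]
  1: ∅  [deadlock]
  2: a→4  [deg 1]
  4: c→1  tau→4  [deg 2]
witness 1: c·a·c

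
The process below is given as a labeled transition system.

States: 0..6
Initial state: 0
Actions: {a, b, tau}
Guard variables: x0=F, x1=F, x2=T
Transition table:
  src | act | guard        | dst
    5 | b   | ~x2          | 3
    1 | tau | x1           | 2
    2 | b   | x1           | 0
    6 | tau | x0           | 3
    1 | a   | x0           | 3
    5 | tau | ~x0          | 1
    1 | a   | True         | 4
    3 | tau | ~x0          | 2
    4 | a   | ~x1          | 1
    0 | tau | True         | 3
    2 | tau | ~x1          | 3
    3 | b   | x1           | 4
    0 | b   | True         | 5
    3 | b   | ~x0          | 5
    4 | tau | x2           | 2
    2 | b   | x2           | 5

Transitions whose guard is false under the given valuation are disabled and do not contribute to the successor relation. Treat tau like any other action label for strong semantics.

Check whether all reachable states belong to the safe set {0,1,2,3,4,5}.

Safe = {0,1,2,3,4,5}
Reachable = {0,1,2,3,4,5}
  0: safe
  1: safe
  2: safe
  3: safe
  4: safe
  5: safe

Answer: INVARIANT HOLDS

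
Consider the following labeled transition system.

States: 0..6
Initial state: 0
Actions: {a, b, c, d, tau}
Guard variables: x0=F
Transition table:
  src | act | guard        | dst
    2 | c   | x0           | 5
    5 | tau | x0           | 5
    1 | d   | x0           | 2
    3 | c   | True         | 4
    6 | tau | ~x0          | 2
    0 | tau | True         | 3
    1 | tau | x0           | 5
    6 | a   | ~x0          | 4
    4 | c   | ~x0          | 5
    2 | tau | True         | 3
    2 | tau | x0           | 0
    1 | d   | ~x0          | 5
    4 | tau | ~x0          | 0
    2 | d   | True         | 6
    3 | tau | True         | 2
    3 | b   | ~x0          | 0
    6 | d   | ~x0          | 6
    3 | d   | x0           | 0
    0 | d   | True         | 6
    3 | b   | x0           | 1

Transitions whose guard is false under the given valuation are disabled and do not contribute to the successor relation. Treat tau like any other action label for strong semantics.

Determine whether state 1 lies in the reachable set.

After dropping false guards: 13 live edges.
Layer 0: {0}
Layer 1: {3,6}  total {0,3,6}
Layer 2: {2,4}  total {0,2,3,4,6}
Layer 3: {5}  total {0,2,3,4,5,6}
Reach set: {0,2,3,4,5,6}

Answer: UNREACHABLE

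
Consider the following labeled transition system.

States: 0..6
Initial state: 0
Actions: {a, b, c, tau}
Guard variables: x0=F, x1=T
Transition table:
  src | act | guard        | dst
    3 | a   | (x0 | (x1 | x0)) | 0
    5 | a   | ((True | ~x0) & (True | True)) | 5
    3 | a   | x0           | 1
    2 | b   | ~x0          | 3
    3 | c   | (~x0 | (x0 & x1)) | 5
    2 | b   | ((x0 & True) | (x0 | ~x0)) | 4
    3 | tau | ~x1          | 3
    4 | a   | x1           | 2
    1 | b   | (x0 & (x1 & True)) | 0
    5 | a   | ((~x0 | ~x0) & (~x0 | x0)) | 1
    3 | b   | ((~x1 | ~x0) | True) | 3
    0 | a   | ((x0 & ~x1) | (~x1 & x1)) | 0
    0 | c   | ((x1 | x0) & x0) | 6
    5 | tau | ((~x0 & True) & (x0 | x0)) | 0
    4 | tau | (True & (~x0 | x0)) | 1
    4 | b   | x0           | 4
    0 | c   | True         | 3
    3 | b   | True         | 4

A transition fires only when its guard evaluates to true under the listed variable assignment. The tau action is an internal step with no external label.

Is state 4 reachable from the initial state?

11 transition(s) survive guard evaluation.
L0 = {0}
L1 = {3}  now seen {0,3}
L2 = {4,5}  now seen {0,3,4,5}
L3 = {1,2}  now seen {0,1,2,3,4,5}
Reachable = {0,1,2,3,4,5}
trace reaching 4: c·b

Answer: REACHABLE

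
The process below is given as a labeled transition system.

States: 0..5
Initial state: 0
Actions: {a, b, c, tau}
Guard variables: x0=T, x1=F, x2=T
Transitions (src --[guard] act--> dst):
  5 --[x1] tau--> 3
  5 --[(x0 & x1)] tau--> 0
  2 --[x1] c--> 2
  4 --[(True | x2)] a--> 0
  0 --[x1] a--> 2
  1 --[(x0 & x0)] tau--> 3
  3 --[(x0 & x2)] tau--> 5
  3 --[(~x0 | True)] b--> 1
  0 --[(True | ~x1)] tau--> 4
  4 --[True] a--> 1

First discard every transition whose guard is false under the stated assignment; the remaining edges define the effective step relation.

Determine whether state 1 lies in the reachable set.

After dropping false guards: 6 live edges.
L0 = {0}
L1 = {4}  cumulative {0,4}
L2 = {1}  cumulative {0,1,4}
L3 = {3}  cumulative {0,1,3,4}
L4 = {5}  cumulative {0,1,3,4,5}
Reachable = {0,1,3,4,5}
trace reaching 1: tau·a

Answer: REACHABLE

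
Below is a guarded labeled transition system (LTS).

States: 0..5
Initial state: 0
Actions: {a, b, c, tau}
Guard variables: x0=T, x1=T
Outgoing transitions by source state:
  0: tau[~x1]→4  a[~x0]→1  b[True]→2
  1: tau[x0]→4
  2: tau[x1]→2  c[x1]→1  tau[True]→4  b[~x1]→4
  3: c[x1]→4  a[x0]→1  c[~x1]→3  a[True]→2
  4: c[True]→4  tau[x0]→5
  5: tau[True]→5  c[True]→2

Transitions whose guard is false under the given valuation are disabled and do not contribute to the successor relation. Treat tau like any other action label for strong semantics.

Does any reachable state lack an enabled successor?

Reachable = {0,1,2,4,5}
  0: b→2  [1 exit(s)]
  1: tau→4  [1 exit(s)]
  2: c→1  tau→2  tau→4  [3 exit(s)]
  4: c→4  tau→5  [2 exit(s)]
  5: c→2  tau→5  [2 exit(s)]

Answer: DEADLOCK-FREE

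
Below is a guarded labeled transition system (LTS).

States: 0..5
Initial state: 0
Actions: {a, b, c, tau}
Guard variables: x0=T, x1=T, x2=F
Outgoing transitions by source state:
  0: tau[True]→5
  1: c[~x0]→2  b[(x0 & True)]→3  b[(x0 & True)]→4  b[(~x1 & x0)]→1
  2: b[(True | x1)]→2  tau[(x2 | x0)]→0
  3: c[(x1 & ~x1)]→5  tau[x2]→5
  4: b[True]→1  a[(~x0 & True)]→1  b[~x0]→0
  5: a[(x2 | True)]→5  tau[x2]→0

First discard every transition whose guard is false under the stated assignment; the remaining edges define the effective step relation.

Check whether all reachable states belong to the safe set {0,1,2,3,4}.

Inv-set: {0,1,2,3,4}
R = {0,5}
  0: safe
  5: VIOLATES
counterexample path to 5: tau

Answer: INVARIANT VIOLATED at state 5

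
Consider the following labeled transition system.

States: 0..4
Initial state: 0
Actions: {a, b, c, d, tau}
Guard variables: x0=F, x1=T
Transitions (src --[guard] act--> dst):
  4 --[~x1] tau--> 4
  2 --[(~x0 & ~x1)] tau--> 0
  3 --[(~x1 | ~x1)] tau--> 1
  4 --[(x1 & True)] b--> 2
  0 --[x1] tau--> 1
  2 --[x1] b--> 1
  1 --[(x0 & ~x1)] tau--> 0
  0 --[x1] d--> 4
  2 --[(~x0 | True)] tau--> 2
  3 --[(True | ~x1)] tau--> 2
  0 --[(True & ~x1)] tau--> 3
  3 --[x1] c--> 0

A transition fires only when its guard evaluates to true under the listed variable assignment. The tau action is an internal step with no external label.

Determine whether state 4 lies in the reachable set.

Answer: REACHABLE

Working:
After dropping false guards: 7 live edges.
depth 0: {0}
depth 1: {1,4}  cumulative {0,1,4}
depth 2: {2}  cumulative {0,1,2,4}
Reachable = {0,1,2,4}
trace reaching 4: d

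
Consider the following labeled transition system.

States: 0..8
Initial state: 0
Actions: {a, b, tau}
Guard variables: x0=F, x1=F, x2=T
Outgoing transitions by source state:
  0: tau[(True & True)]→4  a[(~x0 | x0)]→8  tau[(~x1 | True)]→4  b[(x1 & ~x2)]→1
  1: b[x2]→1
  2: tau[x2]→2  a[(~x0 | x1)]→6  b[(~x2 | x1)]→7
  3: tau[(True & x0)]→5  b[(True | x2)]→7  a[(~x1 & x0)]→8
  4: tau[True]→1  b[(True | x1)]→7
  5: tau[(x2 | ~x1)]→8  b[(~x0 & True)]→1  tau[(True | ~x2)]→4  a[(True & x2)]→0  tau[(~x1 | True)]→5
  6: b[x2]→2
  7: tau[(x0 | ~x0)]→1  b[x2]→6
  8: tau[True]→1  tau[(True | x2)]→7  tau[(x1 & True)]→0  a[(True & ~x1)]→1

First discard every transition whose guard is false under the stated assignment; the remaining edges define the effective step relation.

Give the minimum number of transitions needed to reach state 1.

BFS to 1:
  Layer 0: {0}
  Layer 1: {4,8}
  Layer 2: {1,7}
1 enters at depth 2; path a·a

Answer: 2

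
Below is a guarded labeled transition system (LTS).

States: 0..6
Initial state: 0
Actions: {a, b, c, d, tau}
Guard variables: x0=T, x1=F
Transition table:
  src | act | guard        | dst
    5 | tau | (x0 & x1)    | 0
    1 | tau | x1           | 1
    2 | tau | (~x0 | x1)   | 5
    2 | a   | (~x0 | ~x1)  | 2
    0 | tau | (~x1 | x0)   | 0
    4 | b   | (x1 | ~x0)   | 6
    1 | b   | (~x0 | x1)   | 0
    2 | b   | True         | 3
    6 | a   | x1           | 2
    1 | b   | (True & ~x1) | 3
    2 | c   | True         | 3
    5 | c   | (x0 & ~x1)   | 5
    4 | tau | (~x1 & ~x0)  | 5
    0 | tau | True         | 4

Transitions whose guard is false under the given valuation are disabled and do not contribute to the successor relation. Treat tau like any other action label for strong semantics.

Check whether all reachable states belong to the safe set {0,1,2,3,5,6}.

Answer: INVARIANT VIOLATED at state 4

Analysis:
Inv-set: {0,1,2,3,5,6}
Reachable = {0,4}
  0: safe
  4: outside
reach 4 via tau — violates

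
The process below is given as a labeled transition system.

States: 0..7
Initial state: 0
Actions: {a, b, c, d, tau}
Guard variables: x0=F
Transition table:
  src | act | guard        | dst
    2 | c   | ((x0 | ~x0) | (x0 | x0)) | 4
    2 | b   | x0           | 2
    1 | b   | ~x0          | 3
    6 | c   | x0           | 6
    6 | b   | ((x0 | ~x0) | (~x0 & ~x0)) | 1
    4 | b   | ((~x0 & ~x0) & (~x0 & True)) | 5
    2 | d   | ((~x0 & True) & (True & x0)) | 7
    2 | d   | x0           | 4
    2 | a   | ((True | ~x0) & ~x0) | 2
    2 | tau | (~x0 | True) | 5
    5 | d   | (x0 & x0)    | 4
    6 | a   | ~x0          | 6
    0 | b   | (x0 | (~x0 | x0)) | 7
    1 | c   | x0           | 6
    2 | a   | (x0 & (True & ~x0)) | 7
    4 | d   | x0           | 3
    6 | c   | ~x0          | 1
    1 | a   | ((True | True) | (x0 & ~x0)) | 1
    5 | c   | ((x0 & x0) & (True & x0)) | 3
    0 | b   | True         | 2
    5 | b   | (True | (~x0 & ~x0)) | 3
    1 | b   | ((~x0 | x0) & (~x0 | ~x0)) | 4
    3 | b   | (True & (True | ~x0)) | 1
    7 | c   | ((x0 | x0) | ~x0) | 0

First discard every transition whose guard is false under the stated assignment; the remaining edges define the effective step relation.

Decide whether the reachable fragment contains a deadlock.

Answer: DEADLOCK-FREE

Analysis:
Reach set: {0,1,2,3,4,5,7}
  0: b→2  b→7  [2 exit(s)]
  1: a→1  b→3  b→4  [3 exit(s)]
  2: a→2  c→4  tau→5  [3 exit(s)]
  3: b→1  [1 exit(s)]
  4: b→5  [1 exit(s)]
  5: b→3  [1 exit(s)]
  7: c→0  [1 exit(s)]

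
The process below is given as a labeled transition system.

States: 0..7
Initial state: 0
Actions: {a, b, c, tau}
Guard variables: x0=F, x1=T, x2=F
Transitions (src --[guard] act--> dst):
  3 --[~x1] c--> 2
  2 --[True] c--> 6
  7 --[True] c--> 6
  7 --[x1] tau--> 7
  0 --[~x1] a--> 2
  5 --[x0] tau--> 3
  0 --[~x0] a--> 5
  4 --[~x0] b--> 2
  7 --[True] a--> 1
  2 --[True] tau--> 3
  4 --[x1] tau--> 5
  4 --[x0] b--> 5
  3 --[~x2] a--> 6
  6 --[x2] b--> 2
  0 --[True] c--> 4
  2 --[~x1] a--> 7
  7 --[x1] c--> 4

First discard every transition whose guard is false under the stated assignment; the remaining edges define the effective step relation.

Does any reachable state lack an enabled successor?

Reachable = {0,2,3,4,5,6}
  0: a→5  c→4  [deg 2]
  2: c→6  tau→3  [deg 2]
  3: a→6  [deg 1]
  4: b→2  tau→5  [deg 2]
  5: ∅  [STUCK]
  6: ∅  [STUCK]
Path to 5: a

Answer: DEADLOCK at state 5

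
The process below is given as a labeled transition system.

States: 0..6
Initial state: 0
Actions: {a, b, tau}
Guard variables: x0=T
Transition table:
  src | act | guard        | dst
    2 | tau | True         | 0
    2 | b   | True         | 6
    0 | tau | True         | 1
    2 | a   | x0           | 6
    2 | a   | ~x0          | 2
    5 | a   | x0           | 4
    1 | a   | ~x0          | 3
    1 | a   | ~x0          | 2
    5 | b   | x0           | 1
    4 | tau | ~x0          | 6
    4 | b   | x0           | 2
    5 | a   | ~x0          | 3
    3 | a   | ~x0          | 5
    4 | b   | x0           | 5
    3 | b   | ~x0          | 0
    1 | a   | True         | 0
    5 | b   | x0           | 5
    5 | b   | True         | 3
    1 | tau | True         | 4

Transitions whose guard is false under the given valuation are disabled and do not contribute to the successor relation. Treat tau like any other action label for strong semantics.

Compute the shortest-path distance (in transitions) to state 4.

Answer: 2

Working:
Breadth-first toward 4:
  L0 = {0}
  L1 = {1}
  L2 = {4}
depth(4)=2, e.g. tau·tau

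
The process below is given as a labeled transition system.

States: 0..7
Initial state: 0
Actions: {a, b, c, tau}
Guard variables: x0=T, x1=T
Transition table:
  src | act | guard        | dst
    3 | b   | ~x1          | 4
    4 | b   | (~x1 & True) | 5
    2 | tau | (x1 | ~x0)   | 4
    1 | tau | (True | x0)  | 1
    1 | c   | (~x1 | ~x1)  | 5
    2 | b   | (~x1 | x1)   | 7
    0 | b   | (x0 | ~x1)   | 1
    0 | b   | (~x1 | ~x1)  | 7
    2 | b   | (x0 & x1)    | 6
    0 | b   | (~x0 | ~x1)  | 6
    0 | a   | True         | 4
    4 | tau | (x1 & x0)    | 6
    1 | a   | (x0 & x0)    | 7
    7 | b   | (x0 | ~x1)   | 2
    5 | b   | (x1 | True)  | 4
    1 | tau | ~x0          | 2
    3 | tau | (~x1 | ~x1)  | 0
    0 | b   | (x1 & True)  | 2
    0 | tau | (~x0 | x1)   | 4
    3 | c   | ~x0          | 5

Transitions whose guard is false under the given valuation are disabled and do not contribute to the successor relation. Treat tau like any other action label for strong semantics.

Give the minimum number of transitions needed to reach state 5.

Answer: UNREACHABLE

Working:
Layered search for 5:
  Layer 0: {0}
  Layer 1: {1,2,4}
  Layer 2: {6,7}
5 never appears.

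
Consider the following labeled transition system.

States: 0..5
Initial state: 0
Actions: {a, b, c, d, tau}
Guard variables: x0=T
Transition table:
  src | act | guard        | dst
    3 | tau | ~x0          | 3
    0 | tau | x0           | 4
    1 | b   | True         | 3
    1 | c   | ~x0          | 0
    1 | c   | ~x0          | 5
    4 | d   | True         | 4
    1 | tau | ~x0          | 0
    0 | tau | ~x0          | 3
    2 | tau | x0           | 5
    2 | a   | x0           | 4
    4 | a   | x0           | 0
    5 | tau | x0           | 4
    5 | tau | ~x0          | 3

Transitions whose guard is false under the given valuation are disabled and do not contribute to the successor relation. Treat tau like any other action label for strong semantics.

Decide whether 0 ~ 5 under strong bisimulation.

Compute ~ classes (split until stable):
  π0 = {{0,1,2,3,4,5}}
  π1 = {{0,5},{1},{2},{3},{4}}
stable after 2 split(s): 5 block(s)
[0]={0,5}  [5]={0,5}

Answer: BISIMILAR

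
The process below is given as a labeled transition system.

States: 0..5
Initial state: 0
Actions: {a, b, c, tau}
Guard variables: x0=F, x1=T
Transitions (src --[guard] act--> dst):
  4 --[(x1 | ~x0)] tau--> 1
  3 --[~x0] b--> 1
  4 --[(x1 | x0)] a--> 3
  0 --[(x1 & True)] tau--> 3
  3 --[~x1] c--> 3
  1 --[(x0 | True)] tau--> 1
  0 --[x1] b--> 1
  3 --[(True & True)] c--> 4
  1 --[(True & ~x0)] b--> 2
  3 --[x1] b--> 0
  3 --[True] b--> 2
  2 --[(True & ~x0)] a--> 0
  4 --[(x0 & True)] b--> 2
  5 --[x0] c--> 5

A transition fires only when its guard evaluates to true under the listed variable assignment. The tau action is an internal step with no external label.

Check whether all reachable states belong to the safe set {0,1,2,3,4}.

Answer: INVARIANT HOLDS

Working:
Allowed set {0,1,2,3,4}
Reach set: {0,1,2,3,4}
  0: ok
  1: ok
  2: ok
  3: ok
  4: ok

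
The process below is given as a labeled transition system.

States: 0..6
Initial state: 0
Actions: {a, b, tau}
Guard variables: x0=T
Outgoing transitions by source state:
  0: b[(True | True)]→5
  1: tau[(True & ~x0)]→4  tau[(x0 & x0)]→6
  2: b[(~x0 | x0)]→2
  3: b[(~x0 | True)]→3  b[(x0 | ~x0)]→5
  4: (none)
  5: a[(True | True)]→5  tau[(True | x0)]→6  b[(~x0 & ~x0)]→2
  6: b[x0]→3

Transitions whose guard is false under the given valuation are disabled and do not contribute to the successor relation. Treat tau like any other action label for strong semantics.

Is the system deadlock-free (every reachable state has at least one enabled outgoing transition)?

R = {0,3,5,6}
  0: b→5  [1 out]
  3: b→3  b→5  [2 out]
  5: a→5  tau→6  [2 out]
  6: b→3  [1 out]

Answer: DEADLOCK-FREE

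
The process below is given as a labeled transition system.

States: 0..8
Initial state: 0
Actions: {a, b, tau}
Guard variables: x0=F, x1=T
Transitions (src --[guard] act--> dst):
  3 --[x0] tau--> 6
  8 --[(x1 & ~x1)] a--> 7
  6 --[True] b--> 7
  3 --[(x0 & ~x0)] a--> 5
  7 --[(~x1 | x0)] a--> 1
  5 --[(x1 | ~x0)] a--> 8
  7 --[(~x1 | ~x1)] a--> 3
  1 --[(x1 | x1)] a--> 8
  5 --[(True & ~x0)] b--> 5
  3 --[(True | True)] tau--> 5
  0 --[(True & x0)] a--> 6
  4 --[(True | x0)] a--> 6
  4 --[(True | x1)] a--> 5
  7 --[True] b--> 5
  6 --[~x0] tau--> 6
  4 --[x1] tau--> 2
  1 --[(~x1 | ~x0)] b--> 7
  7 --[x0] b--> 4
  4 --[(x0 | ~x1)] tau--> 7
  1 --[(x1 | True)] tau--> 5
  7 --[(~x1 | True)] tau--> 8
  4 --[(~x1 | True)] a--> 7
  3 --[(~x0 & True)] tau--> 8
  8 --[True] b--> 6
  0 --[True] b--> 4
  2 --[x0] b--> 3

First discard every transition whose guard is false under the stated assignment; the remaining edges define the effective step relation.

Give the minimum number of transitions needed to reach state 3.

Answer: UNREACHABLE

Trace:
Layered search for 3:
  Layer 0: {0}
  Layer 1: {4}
  Layer 2: {2,5,6,7}
  Layer 3: {8}
3 never appears.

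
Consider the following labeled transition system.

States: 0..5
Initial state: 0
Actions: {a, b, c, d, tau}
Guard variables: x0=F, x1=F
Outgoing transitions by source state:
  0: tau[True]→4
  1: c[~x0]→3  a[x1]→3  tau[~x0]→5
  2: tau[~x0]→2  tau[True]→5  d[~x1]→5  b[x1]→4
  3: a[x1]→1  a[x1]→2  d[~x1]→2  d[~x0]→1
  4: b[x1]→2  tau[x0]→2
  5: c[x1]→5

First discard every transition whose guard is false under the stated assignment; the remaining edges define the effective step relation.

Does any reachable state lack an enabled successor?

Answer: DEADLOCK at state 4

Trace:
Reach set: {0,4}
  0: tau→4  [deg 1]
  4: ∅  [STUCK]
trace reaching 4: tau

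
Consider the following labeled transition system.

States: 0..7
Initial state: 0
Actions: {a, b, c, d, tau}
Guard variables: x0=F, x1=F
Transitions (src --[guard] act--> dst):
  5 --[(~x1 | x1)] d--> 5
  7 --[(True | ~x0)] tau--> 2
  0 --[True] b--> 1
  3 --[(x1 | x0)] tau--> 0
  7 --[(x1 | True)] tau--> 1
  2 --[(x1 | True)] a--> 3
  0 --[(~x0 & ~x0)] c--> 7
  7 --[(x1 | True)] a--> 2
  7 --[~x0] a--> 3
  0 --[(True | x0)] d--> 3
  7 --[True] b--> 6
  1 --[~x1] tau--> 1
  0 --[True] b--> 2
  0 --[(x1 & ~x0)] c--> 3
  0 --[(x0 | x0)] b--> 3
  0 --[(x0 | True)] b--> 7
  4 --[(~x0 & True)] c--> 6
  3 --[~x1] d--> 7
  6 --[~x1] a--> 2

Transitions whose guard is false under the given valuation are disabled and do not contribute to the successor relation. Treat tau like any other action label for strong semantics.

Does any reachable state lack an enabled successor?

Answer: DEADLOCK-FREE

Analysis:
Reach set: {0,1,2,3,6,7}
  0: b→1  b→2  b→7  c→7  d→3  [deg 5]
  1: tau→1  [deg 1]
  2: a→3  [deg 1]
  3: d→7  [deg 1]
  6: a→2  [deg 1]
  7: a→2  a→3  b→6  tau→1  tau→2  [deg 5]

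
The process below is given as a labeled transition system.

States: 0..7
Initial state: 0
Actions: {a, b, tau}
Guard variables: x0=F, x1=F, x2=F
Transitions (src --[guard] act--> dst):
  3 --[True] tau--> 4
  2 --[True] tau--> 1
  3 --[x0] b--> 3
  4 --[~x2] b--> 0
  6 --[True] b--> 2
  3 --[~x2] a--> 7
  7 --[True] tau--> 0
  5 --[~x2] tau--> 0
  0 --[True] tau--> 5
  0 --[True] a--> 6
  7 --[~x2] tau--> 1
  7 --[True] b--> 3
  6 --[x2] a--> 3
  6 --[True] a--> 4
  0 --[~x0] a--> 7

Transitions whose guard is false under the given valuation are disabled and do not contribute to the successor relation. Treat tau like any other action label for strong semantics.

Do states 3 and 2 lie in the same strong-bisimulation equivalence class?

Answer: NOT BISIMILAR

Working:
Refine partition for ~:
  round 0: {{0,1,2,3,4,5,6,7}}
  round 1: {{0,3},{1},{2,5},{4},{6},{7}}
  round 2: {{0},{1},{2},{3},{4},{5},{6},{7}}
stable after 3 split(s): 8 block(s)
[3]={3}  [2]={2}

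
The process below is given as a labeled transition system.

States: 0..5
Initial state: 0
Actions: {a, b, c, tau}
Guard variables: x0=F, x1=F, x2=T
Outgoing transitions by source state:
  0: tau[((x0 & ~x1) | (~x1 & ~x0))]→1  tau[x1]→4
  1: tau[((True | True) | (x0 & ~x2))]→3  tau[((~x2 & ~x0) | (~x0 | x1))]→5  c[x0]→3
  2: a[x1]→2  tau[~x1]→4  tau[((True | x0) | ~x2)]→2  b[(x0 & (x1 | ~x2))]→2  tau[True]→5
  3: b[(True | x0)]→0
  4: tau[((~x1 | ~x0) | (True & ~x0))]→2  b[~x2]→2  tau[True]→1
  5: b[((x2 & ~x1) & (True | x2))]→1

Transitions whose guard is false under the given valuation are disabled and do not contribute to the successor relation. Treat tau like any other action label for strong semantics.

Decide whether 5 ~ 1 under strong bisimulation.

Bisimulation quotient by refinement:
  P[0] = {{0,1,2,3,4,5}}
  P[1] = {{0,1,2,4},{3,5}}
  P[2] = {{0,4},{1},{2},{3,5}}
  P[3] = {{0},{1},{2},{3},{4},{5}}
6 equivalence class(es) (converged in 4)
class of 5: {5}; class of 1: {1}

Answer: NOT BISIMILAR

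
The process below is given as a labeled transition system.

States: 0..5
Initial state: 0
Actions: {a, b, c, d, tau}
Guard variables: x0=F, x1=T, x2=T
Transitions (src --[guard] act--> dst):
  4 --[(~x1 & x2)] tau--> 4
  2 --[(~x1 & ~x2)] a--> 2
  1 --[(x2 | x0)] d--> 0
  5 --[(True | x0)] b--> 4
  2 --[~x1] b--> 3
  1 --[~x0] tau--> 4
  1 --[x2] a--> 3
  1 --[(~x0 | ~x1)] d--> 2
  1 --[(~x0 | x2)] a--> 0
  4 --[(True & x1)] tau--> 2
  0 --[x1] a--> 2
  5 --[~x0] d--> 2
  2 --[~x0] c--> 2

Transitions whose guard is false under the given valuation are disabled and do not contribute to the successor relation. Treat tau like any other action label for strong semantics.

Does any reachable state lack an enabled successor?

Reach set: {0,2}
  0: a→2  [1 out]
  2: c→2  [1 out]

Answer: DEADLOCK-FREE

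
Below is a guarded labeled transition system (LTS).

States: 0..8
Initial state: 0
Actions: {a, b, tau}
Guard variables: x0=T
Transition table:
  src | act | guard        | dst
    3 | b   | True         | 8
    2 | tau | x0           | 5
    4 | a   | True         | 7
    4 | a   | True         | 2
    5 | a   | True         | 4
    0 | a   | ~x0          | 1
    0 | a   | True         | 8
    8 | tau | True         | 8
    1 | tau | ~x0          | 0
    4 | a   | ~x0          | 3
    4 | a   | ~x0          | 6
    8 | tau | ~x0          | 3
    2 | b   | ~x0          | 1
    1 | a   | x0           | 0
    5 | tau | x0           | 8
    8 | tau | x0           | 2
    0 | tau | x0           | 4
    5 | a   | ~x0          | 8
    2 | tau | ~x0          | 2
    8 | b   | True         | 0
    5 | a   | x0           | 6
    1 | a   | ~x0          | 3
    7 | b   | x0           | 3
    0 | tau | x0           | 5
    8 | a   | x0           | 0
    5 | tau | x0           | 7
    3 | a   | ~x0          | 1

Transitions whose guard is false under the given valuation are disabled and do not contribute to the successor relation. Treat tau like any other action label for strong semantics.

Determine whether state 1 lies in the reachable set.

Guard filter leaves 17 enabled edge(s).
depth 0: {0}
depth 1: {4,5,8}  total {0,4,5,8}
depth 2: {2,6,7}  total {0,2,4,5,6,7,8}
depth 3: {3}  total {0,2,3,4,5,6,7,8}
Reachable = {0,2,3,4,5,6,7,8}

Answer: UNREACHABLE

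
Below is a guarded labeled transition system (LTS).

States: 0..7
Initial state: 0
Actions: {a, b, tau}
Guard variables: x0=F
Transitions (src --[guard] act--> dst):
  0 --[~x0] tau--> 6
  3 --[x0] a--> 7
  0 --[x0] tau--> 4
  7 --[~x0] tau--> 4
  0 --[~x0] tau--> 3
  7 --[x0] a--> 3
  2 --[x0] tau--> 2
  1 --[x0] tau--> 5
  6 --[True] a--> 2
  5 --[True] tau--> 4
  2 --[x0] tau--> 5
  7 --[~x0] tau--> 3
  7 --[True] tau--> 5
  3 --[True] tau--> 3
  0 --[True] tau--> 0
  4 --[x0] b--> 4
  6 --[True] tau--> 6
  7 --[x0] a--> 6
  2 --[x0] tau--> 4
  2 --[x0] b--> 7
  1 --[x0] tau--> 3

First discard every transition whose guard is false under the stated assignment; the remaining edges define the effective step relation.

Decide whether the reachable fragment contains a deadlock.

Reachable = {0,2,3,6}
  0: tau→0  tau→3  tau→6  [deg 3]
  2: ∅  [STUCK]
  3: tau→3  [deg 1]
  6: a→2  tau→6  [deg 2]
Path to 2: tau·a

Answer: DEADLOCK at state 2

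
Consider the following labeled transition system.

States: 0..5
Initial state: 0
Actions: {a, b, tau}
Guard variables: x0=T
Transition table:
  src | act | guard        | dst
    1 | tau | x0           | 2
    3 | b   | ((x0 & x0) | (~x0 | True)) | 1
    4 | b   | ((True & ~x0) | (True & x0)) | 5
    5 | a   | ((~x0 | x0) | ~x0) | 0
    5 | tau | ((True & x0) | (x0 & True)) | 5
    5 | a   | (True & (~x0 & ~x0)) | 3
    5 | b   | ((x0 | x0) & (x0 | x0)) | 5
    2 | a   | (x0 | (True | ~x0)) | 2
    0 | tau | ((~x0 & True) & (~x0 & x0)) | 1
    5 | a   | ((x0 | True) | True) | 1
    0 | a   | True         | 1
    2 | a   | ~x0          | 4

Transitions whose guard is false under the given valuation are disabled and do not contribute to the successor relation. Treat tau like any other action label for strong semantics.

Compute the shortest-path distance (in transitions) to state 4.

BFS to 4:
  depth 0: {0}
  depth 1: {1}
  depth 2: {2}
4 never appears.

Answer: UNREACHABLE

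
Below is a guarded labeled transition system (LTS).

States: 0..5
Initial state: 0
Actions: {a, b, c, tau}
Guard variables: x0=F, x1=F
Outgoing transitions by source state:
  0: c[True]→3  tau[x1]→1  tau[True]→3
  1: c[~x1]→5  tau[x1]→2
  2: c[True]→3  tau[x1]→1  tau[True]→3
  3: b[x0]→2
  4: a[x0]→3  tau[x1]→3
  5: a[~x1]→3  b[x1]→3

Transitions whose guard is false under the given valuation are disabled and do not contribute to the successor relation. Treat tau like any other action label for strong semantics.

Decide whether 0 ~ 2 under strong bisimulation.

Compute ~ classes (split until stable):
  P[0] = {{0,1,2,3,4,5}}
  P[1] = {{0,2},{1},{3,4},{5}}
Fixed point at round 2; 4 class(es).
0∈{0,2}, 2∈{0,2}

Answer: BISIMILAR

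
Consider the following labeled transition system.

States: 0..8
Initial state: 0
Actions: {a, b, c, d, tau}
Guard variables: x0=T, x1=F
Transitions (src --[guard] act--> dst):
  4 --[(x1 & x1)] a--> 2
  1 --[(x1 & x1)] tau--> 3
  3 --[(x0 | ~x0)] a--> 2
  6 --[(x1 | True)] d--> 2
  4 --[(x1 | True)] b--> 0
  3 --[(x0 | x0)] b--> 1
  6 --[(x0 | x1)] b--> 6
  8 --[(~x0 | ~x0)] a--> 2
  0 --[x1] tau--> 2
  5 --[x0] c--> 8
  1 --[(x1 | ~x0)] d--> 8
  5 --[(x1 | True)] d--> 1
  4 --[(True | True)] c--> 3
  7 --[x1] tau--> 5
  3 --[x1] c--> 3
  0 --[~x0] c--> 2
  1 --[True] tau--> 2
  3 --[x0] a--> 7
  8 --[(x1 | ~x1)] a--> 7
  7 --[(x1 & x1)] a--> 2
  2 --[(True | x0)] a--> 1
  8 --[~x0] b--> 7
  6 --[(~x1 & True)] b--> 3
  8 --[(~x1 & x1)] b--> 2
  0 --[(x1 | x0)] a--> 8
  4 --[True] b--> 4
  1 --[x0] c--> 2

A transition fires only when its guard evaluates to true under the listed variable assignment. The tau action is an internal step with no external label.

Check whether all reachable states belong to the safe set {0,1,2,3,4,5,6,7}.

Answer: INVARIANT VIOLATED at state 8

Trace:
Inv-set: {0,1,2,3,4,5,6,7}
Reach set: {0,7,8}
  0: safe
  7: safe
  8: ✗ unsafe
reach 8 via a — violates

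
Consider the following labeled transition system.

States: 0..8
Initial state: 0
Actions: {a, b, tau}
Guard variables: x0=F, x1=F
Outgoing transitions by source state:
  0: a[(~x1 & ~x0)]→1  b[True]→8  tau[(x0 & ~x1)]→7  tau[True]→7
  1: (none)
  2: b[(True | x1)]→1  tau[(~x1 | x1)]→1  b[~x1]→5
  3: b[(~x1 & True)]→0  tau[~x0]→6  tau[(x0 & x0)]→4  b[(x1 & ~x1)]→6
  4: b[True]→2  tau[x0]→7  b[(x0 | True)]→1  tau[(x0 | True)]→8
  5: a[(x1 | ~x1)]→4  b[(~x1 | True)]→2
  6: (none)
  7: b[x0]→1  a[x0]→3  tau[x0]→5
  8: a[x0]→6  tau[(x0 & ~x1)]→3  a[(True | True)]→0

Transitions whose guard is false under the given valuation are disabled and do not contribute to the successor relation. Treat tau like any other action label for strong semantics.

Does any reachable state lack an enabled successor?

Answer: DEADLOCK at state 1

Trace:
R = {0,1,7,8}
  0: a→1  b→8  tau→7  [3 exit(s)]
  1: ∅  [no exit]
  7: ∅  [no exit]
  8: a→0  [1 exit(s)]
trace reaching 1: a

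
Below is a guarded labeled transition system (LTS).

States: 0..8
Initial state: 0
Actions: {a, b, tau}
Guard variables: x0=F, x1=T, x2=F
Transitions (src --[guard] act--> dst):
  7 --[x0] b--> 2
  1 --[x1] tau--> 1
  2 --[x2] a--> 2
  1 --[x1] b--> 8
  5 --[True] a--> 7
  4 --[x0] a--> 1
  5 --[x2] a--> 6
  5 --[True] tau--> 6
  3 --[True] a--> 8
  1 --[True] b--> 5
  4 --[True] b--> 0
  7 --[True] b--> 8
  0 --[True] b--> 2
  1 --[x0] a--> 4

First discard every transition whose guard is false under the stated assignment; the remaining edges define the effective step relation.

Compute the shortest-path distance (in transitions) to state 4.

Layered search for 4:
  Layer 0: {0}
  Layer 1: {2}
4 never appears.

Answer: UNREACHABLE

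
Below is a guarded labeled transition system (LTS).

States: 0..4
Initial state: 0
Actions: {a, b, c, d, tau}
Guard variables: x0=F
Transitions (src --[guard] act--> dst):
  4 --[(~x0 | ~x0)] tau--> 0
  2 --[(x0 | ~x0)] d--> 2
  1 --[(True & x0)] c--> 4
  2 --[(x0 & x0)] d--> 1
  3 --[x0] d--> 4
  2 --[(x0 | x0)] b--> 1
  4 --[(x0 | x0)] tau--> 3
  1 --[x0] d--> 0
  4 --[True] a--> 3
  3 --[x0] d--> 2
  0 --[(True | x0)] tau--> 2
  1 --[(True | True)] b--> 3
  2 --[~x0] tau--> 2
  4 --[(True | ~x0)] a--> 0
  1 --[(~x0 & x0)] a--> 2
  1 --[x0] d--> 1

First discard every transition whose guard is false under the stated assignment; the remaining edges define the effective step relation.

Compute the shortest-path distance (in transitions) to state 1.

Layered search for 1:
  Layer 0: {0}
  Layer 1: {2}
1 never appears.

Answer: UNREACHABLE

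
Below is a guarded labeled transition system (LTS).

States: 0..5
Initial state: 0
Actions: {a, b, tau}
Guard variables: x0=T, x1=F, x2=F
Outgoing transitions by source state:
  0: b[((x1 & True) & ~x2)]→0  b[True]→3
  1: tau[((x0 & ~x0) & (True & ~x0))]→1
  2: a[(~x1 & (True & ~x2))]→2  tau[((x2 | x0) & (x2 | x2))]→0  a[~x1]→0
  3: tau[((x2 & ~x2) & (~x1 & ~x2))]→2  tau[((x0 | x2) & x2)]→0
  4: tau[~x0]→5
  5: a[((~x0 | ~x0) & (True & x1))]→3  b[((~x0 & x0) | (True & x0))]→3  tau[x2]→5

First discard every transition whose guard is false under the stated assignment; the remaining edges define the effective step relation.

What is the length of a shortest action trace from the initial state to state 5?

BFS to 5:
  Layer 0: {0}
  Layer 1: {3}
5 never appears.

Answer: UNREACHABLE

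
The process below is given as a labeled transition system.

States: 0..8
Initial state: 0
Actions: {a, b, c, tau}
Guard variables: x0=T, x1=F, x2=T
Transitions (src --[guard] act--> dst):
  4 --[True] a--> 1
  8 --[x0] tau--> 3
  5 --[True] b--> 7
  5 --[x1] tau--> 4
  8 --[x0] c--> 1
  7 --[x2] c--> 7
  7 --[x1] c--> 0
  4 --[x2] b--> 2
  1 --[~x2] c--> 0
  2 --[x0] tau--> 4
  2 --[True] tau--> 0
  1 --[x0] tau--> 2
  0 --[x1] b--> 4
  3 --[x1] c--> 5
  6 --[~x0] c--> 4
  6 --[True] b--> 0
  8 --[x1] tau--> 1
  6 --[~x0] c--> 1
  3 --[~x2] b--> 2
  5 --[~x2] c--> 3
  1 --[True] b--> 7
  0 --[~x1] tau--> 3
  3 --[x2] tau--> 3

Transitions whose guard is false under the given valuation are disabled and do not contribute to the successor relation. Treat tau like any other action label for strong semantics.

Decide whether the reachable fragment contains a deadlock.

R = {0,3}
  0: tau→3  [1 exit(s)]
  3: tau→3  [1 exit(s)]

Answer: DEADLOCK-FREE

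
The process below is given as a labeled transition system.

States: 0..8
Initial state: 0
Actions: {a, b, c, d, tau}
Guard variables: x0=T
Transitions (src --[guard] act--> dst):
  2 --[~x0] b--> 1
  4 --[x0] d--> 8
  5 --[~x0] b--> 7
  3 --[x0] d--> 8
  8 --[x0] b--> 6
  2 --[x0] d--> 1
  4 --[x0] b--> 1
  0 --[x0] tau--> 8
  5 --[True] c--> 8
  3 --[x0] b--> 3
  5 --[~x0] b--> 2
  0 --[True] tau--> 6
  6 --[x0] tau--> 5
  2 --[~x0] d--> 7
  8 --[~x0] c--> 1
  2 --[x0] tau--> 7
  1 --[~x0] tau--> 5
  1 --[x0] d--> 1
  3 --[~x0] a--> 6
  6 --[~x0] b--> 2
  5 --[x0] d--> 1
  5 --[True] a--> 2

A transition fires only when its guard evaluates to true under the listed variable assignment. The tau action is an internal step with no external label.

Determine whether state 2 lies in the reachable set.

Guard filter leaves 14 enabled edge(s).
depth 0: {0}
depth 1: {6,8}  now seen {0,6,8}
depth 2: {5}  now seen {0,5,6,8}
depth 3: {1,2}  now seen {0,1,2,5,6,8}
depth 4: {7}  now seen {0,1,2,5,6,7,8}
R = {0,1,2,5,6,7,8}
trace reaching 2: tau·tau·a

Answer: REACHABLE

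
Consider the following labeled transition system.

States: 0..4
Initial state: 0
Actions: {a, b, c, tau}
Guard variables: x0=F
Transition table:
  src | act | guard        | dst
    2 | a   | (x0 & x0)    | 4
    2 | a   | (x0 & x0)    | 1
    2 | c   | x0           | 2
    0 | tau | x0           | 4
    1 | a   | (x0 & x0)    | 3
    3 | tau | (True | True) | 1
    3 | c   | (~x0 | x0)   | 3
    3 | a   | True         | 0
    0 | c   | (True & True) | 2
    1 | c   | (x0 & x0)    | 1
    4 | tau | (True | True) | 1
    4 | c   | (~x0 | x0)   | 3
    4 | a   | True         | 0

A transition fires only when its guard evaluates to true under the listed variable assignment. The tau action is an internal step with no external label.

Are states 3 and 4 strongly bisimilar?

Compute ~ classes (split until stable):
  P[0] = {{0,1,2,3,4}}
  P[1] = {{0},{1,2},{3,4}}
stable after 2 split(s): 3 block(s)
[3]={3,4}  [4]={3,4}

Answer: BISIMILAR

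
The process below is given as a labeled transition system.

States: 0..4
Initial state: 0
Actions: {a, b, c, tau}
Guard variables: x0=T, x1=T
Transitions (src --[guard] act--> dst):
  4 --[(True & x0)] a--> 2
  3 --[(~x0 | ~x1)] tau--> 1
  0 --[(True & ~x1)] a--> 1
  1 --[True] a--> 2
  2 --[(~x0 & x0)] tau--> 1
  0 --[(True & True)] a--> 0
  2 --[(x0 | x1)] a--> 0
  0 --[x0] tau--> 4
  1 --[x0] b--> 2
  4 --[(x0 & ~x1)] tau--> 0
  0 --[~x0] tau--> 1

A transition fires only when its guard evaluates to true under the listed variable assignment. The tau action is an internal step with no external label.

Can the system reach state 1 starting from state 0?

After dropping false guards: 6 live edges.
L0 = {0}
L1 = {4}  total {0,4}
L2 = {2}  total {0,2,4}
R = {0,2,4}

Answer: UNREACHABLE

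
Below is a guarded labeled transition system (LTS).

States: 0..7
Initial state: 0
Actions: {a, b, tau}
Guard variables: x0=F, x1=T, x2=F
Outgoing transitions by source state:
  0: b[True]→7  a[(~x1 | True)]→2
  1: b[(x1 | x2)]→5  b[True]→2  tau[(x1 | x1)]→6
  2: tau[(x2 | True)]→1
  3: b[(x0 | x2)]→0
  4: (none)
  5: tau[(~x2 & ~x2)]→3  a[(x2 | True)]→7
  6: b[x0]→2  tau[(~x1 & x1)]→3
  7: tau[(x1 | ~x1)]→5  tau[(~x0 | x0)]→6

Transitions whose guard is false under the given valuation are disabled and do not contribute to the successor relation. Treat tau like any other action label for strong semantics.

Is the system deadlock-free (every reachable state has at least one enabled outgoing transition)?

Reach set: {0,1,2,3,5,6,7}
  0: a→2  b→7  [deg 2]
  1: b→2  b→5  tau→6  [deg 3]
  2: tau→1  [deg 1]
  3: ∅  [STUCK]
  5: a→7  tau→3  [deg 2]
  6: ∅  [STUCK]
  7: tau→5  tau→6  [deg 2]
Path to 3: b·tau·tau

Answer: DEADLOCK at state 3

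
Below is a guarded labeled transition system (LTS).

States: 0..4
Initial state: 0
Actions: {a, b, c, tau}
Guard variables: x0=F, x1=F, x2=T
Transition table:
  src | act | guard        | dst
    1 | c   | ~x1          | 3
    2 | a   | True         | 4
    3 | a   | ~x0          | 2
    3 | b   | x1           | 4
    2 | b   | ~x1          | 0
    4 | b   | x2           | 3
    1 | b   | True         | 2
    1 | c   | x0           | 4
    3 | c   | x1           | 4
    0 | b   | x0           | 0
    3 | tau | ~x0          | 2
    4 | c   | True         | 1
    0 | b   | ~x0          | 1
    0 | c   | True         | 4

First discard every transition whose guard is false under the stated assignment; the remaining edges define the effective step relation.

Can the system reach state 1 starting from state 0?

After dropping false guards: 10 live edges.
L0 = {0}
L1 = {1,4}  cumulative {0,1,4}
L2 = {2,3}  cumulative {0,1,2,3,4}
Reachable = {0,1,2,3,4}
witness 1: b

Answer: REACHABLE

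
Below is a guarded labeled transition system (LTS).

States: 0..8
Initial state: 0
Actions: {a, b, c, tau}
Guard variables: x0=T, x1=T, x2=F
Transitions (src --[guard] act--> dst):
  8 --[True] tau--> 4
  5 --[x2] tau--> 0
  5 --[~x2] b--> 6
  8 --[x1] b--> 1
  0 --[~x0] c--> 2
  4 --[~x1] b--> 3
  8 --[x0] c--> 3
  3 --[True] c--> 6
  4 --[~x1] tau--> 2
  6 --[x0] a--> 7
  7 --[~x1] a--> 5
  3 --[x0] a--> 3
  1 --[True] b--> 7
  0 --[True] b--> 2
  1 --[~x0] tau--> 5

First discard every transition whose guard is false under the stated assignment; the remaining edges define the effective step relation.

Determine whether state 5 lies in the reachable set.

Guard filter leaves 9 enabled edge(s).
Layer 0: {0}
Layer 1: {2}  now seen {0,2}
Reachable = {0,2}

Answer: UNREACHABLE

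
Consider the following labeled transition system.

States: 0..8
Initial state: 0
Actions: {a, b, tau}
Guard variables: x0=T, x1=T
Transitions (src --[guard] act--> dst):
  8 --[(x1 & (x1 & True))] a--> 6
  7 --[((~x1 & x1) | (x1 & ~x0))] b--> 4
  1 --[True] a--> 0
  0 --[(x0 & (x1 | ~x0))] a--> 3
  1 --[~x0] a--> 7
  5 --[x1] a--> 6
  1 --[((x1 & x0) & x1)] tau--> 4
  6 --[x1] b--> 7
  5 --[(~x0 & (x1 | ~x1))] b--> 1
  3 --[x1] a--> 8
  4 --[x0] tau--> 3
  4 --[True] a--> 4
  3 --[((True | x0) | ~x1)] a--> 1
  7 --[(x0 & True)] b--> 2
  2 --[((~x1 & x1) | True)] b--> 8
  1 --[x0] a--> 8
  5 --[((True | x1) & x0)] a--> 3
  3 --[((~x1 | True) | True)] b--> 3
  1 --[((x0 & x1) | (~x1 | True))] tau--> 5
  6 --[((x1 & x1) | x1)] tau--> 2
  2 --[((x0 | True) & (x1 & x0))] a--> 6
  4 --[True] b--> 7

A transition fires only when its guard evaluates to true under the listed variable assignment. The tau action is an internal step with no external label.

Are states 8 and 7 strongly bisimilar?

Answer: NOT BISIMILAR

Analysis:
Bisimulation quotient by refinement:
  π0 = {{0,1,2,3,4,5,6,7,8}}
  π1 = {{0,5,8},{1},{2,3},{4},{6},{7}}
  π2 = {{0},{1},{2},{3},{4},{5},{6},{7},{8}}
stable after 3 split(s): 9 block(s)
8∈{8}, 7∈{7}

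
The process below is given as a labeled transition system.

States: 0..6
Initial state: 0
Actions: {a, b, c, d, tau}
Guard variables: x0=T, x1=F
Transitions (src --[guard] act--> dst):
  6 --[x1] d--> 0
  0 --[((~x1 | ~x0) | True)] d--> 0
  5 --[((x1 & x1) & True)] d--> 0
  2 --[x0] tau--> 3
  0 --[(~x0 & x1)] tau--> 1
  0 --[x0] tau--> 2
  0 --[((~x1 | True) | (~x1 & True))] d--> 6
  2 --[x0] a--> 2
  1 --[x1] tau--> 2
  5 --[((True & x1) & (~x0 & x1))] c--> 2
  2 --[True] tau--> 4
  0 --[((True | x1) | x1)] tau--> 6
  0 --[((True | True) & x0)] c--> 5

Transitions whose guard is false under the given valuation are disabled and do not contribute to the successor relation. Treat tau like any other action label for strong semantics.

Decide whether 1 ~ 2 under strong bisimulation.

Refine partition for ~:
  round 0: {{0,1,2,3,4,5,6}}
  round 1: {{0},{1,3,4,5,6},{2}}
3 equivalence class(es) (converged in 2)
[1]={1,3,4,5,6}  [2]={2}

Answer: NOT BISIMILAR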